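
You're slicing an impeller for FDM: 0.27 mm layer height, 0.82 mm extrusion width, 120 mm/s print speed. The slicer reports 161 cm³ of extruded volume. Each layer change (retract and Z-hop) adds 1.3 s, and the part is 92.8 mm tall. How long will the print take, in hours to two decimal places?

Extrusion cross-section = 0.27 × 0.82 = 0.2214 mm².
Toolpath length = 161 cm³ / 0.2214 mm² = 161000 / 0.2214 = 727190.6 mm.
Print-move time = 727190.6 / 120, so 6059.9 s.
Number of layers: 92.8 / 0.27 → 344 (rounded up).
Non-print overhead = 344 × 1.3, so 447.2 s.
Total = 6059.9 + 447.2 = 6507.1 s = 1.81 hours.

1.81 hours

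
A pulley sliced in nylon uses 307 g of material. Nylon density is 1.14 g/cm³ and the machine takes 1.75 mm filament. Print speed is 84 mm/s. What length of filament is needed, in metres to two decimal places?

Volume = 307 g / 1.14 g·cm⁻³ = 269.2982 cm³ = 269298.2 mm³.
Filament cross-section = π × (1.75/2)² = 2.4053 mm².
Length = 269298.2 / 2.4053 = 111960.34 mm = 111.96 m.

111.96 m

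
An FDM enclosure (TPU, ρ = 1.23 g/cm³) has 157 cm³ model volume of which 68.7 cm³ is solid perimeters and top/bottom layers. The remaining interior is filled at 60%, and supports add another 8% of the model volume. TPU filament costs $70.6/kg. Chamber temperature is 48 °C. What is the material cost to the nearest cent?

$11.66

Volume inside the shell = 157 − 68.7, so 88.3 cm³.
Infill deposited = 0.60 × 88.3, so 52.98 cm³.
Support = 0.08 × 157, so 12.56 cm³.
Deposited volume = 68.7 + 52.98 + 12.56, so 134.24 cm³.
Mass = 134.24 × 1.23, so 165.1152 g.
Cost = 165.1152 g / 1000 × $70.6/kg = $11.66.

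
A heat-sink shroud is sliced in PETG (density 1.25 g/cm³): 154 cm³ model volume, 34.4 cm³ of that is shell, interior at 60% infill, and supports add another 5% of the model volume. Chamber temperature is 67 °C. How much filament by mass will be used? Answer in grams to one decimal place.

Volume inside the shell: 154 − 34.4 → 119.6 cm³.
Infill deposited = 0.60 × 119.6, so 71.76 cm³.
Support = 0.05 × 154, so 7.7 cm³.
Total printed volume = 34.4 + 71.76 + 7.7, so 113.86 cm³.
Mass = 113.86 × 1.25 = 142.325 g.

142.3 g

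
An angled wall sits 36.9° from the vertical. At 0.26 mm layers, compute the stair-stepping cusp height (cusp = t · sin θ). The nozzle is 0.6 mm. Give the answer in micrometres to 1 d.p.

156.1 μm

sin(36.9°) = 0.6004, so cusp = 0.26 × 0.6004 = 0.156104 mm → 156.1 μm.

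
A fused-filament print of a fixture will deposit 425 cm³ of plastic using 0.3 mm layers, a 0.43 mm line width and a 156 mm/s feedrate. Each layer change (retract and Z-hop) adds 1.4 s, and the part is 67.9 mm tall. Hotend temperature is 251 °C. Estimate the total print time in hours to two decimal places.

Line area = 0.3 × 0.43 = 0.129 mm².
Total extruded path = 425000/0.129 = 3294573.6 mm.
Print-move time = 3294573.6 / 156, so 21119.1 s.
Number of layers: 67.9 / 0.3 → 227 (rounded up).
Non-print overhead = 227 × 1.4, so 317.8 s.
Total = 21119.1 + 317.8 = 21436.9 s = 5.95 hours.

5.95 hours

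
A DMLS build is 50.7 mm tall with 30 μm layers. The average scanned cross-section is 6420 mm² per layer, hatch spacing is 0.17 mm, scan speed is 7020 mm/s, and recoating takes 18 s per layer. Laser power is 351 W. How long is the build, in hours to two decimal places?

10.98 hours

Layers = ⌈50.7/0.03⌉ = 1690.
Per-layer scan distance = 6420 / 0.17, so 37764.7 mm.
Laser time per layer = 37764.7 / 7020, so 5.3796 s.
Time per layer: 5.3796 + 18 → 23.3796 s.
1690 layers × 23.3796 s/layer = 39511.524 s, i.e. 10.98 hours.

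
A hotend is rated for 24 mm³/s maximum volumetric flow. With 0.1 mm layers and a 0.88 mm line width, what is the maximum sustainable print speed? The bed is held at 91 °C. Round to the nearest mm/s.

273 mm/s

Extrusion cross-section = 0.1 × 0.88 = 0.088 mm².
v_max = Q/A = 24/0.088 = 272.73 mm/s → 273 mm/s.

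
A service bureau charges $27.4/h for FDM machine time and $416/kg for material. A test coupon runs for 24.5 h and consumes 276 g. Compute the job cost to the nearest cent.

$786.12

Machine cost = 27.4 × 24.5 = $671.30.
Feedstock cost = 416 × 276/1000 = $114.816.
Job cost: 671.30 + 114.816 = 786.116 ≈ $786.12.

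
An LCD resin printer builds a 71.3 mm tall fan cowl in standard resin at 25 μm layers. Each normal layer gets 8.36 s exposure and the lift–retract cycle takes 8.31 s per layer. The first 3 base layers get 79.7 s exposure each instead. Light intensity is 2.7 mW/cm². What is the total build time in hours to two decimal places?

Number of layers: 71.3 / 0.025 → 2852 (rounded up).
Base layers = 3 × (79.7 + 8.31) = 264.03 s.
Remaining layers = 2849 × (8.36 + 8.31), so 47492.83 s.
Total = 264.03 + 47492.83 = 47756.86 s = 13.27 hours.

13.27 hours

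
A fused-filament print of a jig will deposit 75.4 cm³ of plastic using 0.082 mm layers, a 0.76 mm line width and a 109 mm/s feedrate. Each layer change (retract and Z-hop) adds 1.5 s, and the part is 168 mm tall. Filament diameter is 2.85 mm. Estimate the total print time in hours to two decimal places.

3.94 hours

Bead cross-section = 0.082 × 0.76, so 0.06232 mm².
Path length: 75400 mm³ / 0.06232 mm² → 1209884.5 mm.
Time extruding = 1209884.5 / 109, so 11099.9 s.
Number of layers: 168 / 0.082 → 2049 (rounded up).
Non-print overhead = 2049 × 1.5, so 3073.5 s.
Altogether 11099.9 + 3073.5 = 14173.4 s, i.e. 3.94 hours.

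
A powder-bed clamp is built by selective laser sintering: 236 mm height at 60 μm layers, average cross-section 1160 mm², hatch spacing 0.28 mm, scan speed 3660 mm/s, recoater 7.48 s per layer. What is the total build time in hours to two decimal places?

9.41 hours

Layer count = ceil(236 / 0.06) = 3934.
Per-layer scan distance = 1160 / 0.28, so 4142.9 mm.
Per-layer scan time = 4142.9 / 3660, so 1.1319 s.
Per-layer time = 1.1319 + 7.48, so 8.6119 s.
Build time = 3934 × 8.6119 = 33879.2146 s = 9.41 hours.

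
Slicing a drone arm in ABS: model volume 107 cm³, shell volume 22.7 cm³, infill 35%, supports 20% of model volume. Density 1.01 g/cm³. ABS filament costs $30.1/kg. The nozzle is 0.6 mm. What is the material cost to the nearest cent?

$2.24

Volume inside the shell = 107 − 22.7, so 84.3 cm³.
Deposited infill = 0.35 × 84.3, so 29.505 cm³.
Support: 0.20 × 107 → 21.4 cm³.
Total printed volume: 22.7 + 29.505 + 21.4 → 73.605 cm³.
Mass = 73.605 × 1.01 = 74.34105 g.
At $30.1/kg: 74.34105/1000 × 30.1 = $2.24.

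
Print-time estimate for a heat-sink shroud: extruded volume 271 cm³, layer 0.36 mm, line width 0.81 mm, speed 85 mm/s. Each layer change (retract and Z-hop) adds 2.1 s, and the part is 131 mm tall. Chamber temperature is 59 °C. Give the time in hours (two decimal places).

Extrusion cross-section = 0.36 × 0.81 = 0.2916 mm².
Toolpath length = 271 cm³ / 0.2916 mm² = 271000 / 0.2916 = 929355.3 mm.
Time extruding: 929355.3 / 85 → 10933.6 s.
Layer count = ceil(131 / 0.36) = 364.
Non-print overhead: 364 × 2.1 → 764.4 s.
Altogether 10933.6 + 764.4 = 11698 s, i.e. 3.25 hours.

3.25 hours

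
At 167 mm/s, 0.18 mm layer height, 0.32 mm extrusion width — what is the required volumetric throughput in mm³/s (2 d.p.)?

Bead cross-section = 0.18 × 0.32 = 0.0576 mm².
Q = v·A = 167 × 0.0576 = 9.62 mm³/s.

9.62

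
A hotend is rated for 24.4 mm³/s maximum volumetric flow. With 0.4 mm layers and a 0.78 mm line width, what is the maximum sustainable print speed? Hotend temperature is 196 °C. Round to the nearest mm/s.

A = 0.4 × 0.78, so 0.312 mm².
v_max = Q/A = 24.4/0.312 = 78.21 mm/s → 78 mm/s.

78 mm/s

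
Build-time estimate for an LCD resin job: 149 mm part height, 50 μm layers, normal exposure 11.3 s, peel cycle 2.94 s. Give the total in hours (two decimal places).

Layers = ⌈149/0.05⌉ = 2980.
Each layer takes = 11.3 + 2.94 = 14.24 s.
Build time: 2980 × 14.24 s = 42435.2 s, i.e. 11.79 hours.

11.79 hours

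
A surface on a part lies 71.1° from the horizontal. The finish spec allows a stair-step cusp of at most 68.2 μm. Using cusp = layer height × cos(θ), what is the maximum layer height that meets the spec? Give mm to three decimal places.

cos(71.1°) = 0.3239; t_max = 0.0682/0.3239 = 0.211 mm.

0.211 mm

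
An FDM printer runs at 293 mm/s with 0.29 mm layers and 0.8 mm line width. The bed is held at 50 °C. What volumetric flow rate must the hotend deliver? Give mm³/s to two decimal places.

A = 0.29 × 0.8, so 0.232 mm².
Q = v·A = 293 × 0.232 = 67.98 mm³/s.

67.98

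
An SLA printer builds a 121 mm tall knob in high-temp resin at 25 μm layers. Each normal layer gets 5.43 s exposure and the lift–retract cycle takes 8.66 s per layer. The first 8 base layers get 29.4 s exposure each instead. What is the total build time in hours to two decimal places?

19.00 hours

Number of layers: 121 / 0.025 → 4840 (rounded up).
Bottom layers: 8 × (29.4 + 8.66) → 304.48 s.
Normal layers: 4832 × (5.43 + 8.66) → 68082.88 s.
Total = 304.48 + 68082.88 = 68387.36 s = 19.00 hours.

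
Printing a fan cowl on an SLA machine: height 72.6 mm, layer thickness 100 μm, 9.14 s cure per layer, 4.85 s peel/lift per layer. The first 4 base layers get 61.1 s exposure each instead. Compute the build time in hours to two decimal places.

2.88 hours

Layer count = ceil(72.6 / 0.1) = 726.
Burn-in layers = 4 × (61.1 + 4.85), so 263.8 s.
Remaining layers: 722 × (9.14 + 4.85) → 10100.78 s.
Total = 263.8 + 10100.78 = 10364.58 s = 2.88 hours.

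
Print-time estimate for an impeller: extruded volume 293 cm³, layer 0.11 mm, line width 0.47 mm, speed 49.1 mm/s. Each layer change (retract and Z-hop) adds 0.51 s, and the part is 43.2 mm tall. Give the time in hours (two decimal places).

32.12 hours

Bead cross-section = 0.11 × 0.47 = 0.0517 mm².
Total extruded path = 293000/0.0517 = 5667311.4 mm.
Extrusion time: 5667311.4 / 49.1 → 115423.9 s.
Layer count = ceil(43.2 / 0.11) = 393.
Z-hop total = 393 × 0.51 = 200.43 s.
Total = 115423.9 + 200.43 = 115624.33 s = 32.12 hours.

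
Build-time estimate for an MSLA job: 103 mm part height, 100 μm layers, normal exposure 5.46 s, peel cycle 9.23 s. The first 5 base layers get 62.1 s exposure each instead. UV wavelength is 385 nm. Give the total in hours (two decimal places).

Layers = ⌈103/0.1⌉ = 1030.
Burn-in layers: 5 × (62.1 + 9.23) → 356.65 s.
Regular layers = 1025 × (5.46 + 9.23) = 15057.25 s.
Total = 356.65 + 15057.25 = 15413.9 s = 4.28 hours.

4.28 hours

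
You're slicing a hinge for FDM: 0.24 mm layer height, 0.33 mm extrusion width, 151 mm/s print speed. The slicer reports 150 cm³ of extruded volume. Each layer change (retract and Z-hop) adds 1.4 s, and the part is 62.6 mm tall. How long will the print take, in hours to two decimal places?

Extrusion cross-section = 0.24 × 0.33 = 0.0792 mm².
Total extruded path = 150000/0.0792 = 1893939.4 mm.
Extrusion time = 1893939.4 / 151, so 12542.6 s.
Number of layers: 62.6 / 0.24 → 261 (rounded up).
Non-print overhead: 261 × 1.4 → 365.4 s.
Altogether 12542.6 + 365.4 = 12908 s, i.e. 3.59 hours.

3.59 hours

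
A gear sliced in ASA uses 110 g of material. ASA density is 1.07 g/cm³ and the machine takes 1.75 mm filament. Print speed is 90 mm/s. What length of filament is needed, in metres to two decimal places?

42.74 m

Volume = 110 g / 1.07 g·cm⁻³ = 102.8037 cm³ = 102803.7 mm³.
Filament cross-section = π × (1.75/2)² = 2.4053 mm².
L = V/A = 102803.7/2.4053 = 42740.49 mm → 42.74 m.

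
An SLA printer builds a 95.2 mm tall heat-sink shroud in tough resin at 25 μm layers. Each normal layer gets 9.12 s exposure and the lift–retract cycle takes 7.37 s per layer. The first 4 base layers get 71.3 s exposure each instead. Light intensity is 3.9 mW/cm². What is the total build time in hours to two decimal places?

17.51 hours

Layer count = ceil(95.2 / 0.025) = 3808.
Bottom layers = 4 × (71.3 + 7.37) = 314.68 s.
Regular layers = 3804 × (9.12 + 7.37) = 62727.96 s.
Total = 314.68 + 62727.96 = 63042.64 s = 17.51 hours.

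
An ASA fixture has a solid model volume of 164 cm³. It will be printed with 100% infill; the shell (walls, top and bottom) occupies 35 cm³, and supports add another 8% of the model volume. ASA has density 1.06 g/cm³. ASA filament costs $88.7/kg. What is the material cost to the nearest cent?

Interior volume = 164 − 35, so 129 cm³.
Infill volume = 1.00 × 129 = 129 cm³.
Support: 0.08 × 164 → 13.12 cm³.
Total extruded: 35 + 129 + 13.12 → 177.12 cm³.
Mass = 177.12 × 1.06, so 187.7472 g.
At $88.7/kg: 187.7472/1000 × 88.7 = $16.65.

$16.65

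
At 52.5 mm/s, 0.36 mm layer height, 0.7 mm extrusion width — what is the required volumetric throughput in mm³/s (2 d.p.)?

13.23

A = 0.36 × 0.7, so 0.252 mm².
Q = v·A = 52.5 × 0.252 = 13.23 mm³/s.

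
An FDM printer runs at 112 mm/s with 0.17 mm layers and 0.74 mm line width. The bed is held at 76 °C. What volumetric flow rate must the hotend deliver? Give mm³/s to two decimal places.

Bead cross-section: 0.17 × 0.74 → 0.1258 mm².
Q = v·A = 112 × 0.1258 = 14.09 mm³/s.

14.09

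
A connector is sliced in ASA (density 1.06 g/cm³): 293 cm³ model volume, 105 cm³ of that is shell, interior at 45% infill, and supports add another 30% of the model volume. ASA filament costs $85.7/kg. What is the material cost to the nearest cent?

Infill region = 293 − 105 = 188 cm³.
Deposited infill: 0.45 × 188 → 84.6 cm³.
Support = 0.30 × 293 = 87.9 cm³.
Total printed volume = 105 + 84.6 + 87.9 = 277.5 cm³.
Mass = 277.5 × 1.06, so 294.15 g.
At $85.7/kg: 294.15/1000 × 85.7 = $25.21.

$25.21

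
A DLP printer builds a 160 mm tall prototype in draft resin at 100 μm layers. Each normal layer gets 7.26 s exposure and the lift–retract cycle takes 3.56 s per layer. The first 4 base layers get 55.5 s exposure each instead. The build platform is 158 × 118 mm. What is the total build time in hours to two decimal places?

4.86 hours

Number of layers: 160 / 0.1 → 1600 (rounded up).
Base layers = 4 × (55.5 + 3.56), so 236.24 s.
Normal layers: 1596 × (7.26 + 3.56) → 17268.72 s.
Total = 236.24 + 17268.72 = 17504.96 s = 4.86 hours.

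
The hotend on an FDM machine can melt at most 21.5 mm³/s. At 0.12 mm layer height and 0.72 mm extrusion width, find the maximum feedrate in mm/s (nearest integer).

A = 0.12 × 0.72 = 0.0864 mm².
Max speed = 21.5 / 0.0864 = 248.84 ≈ 249 mm/s.

249 mm/s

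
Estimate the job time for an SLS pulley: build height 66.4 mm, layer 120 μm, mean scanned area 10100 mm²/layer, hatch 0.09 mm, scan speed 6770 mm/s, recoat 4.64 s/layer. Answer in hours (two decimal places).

3.26 hours

Layers = ⌈66.4/0.12⌉ = 554.
Per-layer scan distance = 10100 / 0.09 = 112222.2 mm.
Laser time per layer = 112222.2 / 6770, so 16.5764 s.
Time per layer: 16.5764 + 4.64 → 21.2164 s.
Total: 554 × 21.2164 s = 11753.8856 s → 3.26 hours.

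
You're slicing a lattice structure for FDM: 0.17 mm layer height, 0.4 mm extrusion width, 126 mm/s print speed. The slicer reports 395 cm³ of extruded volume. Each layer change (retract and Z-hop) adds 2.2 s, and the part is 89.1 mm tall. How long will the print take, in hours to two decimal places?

13.13 hours

Bead cross-section = 0.17 × 0.4, so 0.068 mm².
Total extruded path = 395000/0.068 = 5808823.5 mm.
Extrusion time = 5808823.5 / 126, so 46101.8 s.
Layers = ⌈89.1/0.17⌉ = 525.
Z-hop total = 525 × 2.2 = 1155 s.
Altogether 46101.8 + 1155 = 47256.8 s, i.e. 13.13 hours.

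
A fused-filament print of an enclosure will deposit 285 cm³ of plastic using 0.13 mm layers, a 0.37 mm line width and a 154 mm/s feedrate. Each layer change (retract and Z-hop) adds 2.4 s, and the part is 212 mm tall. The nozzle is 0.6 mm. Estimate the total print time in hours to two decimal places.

Line area = 0.13 × 0.37 = 0.0481 mm².
Toolpath length = 285 cm³ / 0.0481 mm² = 285000 / 0.0481 = 5925155.9 mm.
Print-move time = 5925155.9 / 154, so 38475 s.
Layers = ⌈212/0.13⌉ = 1631.
Z-hop total = 1631 × 2.4, so 3914.4 s.
Altogether 38475 + 3914.4 = 42389.4 s, i.e. 11.77 hours.

11.77 hours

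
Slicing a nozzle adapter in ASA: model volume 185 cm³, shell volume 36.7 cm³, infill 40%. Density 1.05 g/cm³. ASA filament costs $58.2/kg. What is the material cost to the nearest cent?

Interior volume = 185 − 36.7, so 148.3 cm³.
Deposited infill: 0.40 × 148.3 → 59.32 cm³.
Total printed volume: 36.7 + 59.32 → 96.02 cm³.
Mass = 96.02 × 1.05, so 100.821 g.
At $58.2/kg: 100.821/1000 × 58.2 = $5.87.

$5.87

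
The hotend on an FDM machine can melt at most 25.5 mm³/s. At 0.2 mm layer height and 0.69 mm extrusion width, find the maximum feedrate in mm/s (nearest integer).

Bead cross-section = 0.2 × 0.69 = 0.138 mm².
Max speed = 25.5 / 0.138 = 184.78 ≈ 185 mm/s.

185 mm/s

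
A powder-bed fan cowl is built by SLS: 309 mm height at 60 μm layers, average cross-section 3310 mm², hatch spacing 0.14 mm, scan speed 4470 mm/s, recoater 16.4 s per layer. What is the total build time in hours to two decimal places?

31.03 hours

Number of layers: 309 / 0.06 → 5150 (rounded up).
Hatch length per layer = 3310 / 0.14 = 23642.9 mm.
Per-layer scan time: 23642.9 / 4470 → 5.2892 s.
Per-layer time = 5.2892 + 16.4, so 21.6892 s.
Build time = 5150 × 21.6892 = 111699.38 s = 31.03 hours.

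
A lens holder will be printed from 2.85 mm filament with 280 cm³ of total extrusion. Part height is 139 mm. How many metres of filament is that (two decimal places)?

43.89 m

A = π r² = π × 1.425² = 6.3794 mm².
Length = 280 cm³ / 6.3794 mm² = 280000 / 6.3794 = 43891.28 mm = 43.89 m.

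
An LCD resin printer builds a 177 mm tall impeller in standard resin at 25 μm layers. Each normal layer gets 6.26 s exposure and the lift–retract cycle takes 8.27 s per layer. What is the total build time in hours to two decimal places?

Layers = ⌈177/0.025⌉ = 7080.
Cycle time = 6.26 + 8.27, so 14.53 s.
Build time: 7080 × 14.53 s = 102872.4 s, i.e. 28.58 hours.

28.58 hours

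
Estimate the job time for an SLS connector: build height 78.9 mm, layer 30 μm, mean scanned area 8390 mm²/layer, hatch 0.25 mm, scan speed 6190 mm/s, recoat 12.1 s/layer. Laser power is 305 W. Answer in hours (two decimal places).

Number of layers: 78.9 / 0.03 → 2630 (rounded up).
Hatch length per layer = 8390 / 0.25, so 33560 mm.
Scan time per layer = 33560 / 6190 = 5.4216 s.
Time per layer: 5.4216 + 12.1 → 17.5216 s.
2630 layers × 17.5216 s/layer = 46081.808 s, i.e. 12.80 hours.

12.80 hours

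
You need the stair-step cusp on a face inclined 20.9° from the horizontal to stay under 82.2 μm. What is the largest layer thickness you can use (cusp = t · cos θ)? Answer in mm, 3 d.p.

cos(20.9°) = 0.9342; t_max = 0.0822/0.9342 = 0.088 mm.

0.088 mm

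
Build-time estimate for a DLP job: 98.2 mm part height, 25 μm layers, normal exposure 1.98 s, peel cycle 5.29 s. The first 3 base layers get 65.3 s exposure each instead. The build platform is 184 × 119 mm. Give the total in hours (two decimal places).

Layer count = ceil(98.2 / 0.025) = 3928.
Bottom layers: 3 × (65.3 + 5.29) → 211.77 s.
Remaining layers = 3925 × (1.98 + 5.29) = 28534.75 s.
Sum: 211.77 + 28534.75 = 28746.52 s → 7.99 hours.

7.99 hours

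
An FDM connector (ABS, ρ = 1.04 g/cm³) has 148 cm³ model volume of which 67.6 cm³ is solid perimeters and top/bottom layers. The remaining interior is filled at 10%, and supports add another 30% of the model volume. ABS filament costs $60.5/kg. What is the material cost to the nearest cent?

$7.55

Volume inside the shell = 148 − 67.6 = 80.4 cm³.
Deposited infill = 0.10 × 80.4 = 8.04 cm³.
Support: 0.30 × 148 → 44.4 cm³.
Total printed volume: 67.6 + 8.04 + 44.4 → 120.04 cm³.
Mass = 120.04 × 1.04, so 124.8416 g.
Cost = 124.8416 g / 1000 × $60.5/kg = $7.55.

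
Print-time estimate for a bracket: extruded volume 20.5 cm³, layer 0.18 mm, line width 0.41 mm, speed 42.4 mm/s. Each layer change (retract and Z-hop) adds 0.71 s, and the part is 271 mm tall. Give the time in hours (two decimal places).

Extrusion cross-section: 0.18 × 0.41 → 0.0738 mm².
Toolpath length = 20.5 cm³ / 0.0738 mm² = 20500 / 0.0738 = 277777.8 mm.
Print-move time = 277777.8 / 42.4, so 6551.4 s.
Layers = ⌈271/0.18⌉ = 1506.
Z-hop total = 1506 × 0.71 = 1069.26 s.
Altogether 6551.4 + 1069.26 = 7620.66 s, i.e. 2.12 hours.

2.12 hours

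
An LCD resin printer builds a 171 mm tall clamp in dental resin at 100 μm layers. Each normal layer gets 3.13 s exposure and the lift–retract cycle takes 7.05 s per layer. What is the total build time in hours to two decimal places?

Number of layers: 171 / 0.1 → 1710 (rounded up).
Per-layer time = 3.13 + 7.05, so 10.18 s.
Total = 1710 × 10.18 = 17407.8 s = 4.84 hours.

4.84 hours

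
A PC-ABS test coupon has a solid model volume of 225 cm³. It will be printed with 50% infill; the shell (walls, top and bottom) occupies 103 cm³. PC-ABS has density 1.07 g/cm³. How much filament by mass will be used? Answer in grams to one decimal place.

Volume inside the shell = 225 − 103, so 122 cm³.
Infill deposited: 0.50 × 122 → 61 cm³.
Total printed volume = 103 + 61, so 164 cm³.
Mass = 164 × 1.07, so 175.48 g.

175.5 g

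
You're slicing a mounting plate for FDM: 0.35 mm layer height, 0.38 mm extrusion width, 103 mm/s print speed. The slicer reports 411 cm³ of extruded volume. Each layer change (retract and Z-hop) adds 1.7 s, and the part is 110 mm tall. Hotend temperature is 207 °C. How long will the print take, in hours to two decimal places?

Extrusion cross-section: 0.35 × 0.38 → 0.133 mm².
Toolpath length = 411 cm³ / 0.133 mm² = 411000 / 0.133 = 3090225.6 mm.
Print-move time = 3090225.6 / 103, so 30002.2 s.
Number of layers: 110 / 0.35 → 315 (rounded up).
Layer-change overhead = 315 × 1.7 = 535.5 s.
Total = 30002.2 + 535.5 = 30537.7 s = 8.48 hours.

8.48 hours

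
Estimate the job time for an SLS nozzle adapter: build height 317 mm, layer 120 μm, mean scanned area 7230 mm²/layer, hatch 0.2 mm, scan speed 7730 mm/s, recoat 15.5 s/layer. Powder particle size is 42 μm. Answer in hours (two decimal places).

14.81 hours

Layer count = ceil(317 / 0.12) = 2642.
Scan path per layer = 7230 / 0.2 = 36150 mm.
Scan time per layer: 36150 / 7730 → 4.6766 s.
Per-layer time = 4.6766 + 15.5, so 20.1766 s.
Build time = 2642 × 20.1766 = 53306.5772 s = 14.81 hours.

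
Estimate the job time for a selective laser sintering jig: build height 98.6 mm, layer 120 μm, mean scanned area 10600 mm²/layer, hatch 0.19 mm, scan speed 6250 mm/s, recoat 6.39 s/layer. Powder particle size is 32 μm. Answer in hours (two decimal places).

3.50 hours

Layers = ⌈98.6/0.12⌉ = 822.
Per-layer scan distance: 10600 / 0.19 → 55789.5 mm.
Scan time per layer = 55789.5 / 6250 = 8.9263 s.
Per-layer time = 8.9263 + 6.39, so 15.3163 s.
Total: 822 × 15.3163 s = 12589.9986 s → 3.50 hours.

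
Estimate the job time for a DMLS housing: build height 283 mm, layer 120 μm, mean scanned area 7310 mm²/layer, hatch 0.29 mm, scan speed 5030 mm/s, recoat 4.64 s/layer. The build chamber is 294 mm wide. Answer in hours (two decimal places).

6.32 hours

Number of layers: 283 / 0.12 → 2359 (rounded up).
Hatch length per layer = 7310 / 0.29, so 25206.9 mm.
Per-layer scan time = 25206.9 / 5030 = 5.0113 s.
Per-layer time = 5.0113 + 4.64, so 9.6513 s.
Build time = 2359 × 9.6513 = 22767.4167 s = 6.32 hours.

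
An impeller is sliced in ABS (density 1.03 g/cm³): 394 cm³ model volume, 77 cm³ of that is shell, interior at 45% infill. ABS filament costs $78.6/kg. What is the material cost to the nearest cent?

Volume inside the shell = 394 − 77 = 317 cm³.
Infill volume = 0.45 × 317, so 142.65 cm³.
Total printed volume: 77 + 142.65 → 219.65 cm³.
Mass = 219.65 × 1.03 = 226.2395 g.
Cost = 226.2395 g / 1000 × $78.6/kg = $17.78.

$17.78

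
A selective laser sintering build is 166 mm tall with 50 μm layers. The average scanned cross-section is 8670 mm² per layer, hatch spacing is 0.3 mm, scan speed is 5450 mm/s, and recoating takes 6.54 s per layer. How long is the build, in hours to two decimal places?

10.92 hours

Number of layers: 166 / 0.05 → 3320 (rounded up).
Scan path per layer = 8670 / 0.3, so 28900 mm.
Scan time per layer = 28900 / 5450 = 5.3028 s.
Layer cycle = 5.3028 + 6.54, so 11.8428 s.
Total: 3320 × 11.8428 s = 39318.096 s → 10.92 hours.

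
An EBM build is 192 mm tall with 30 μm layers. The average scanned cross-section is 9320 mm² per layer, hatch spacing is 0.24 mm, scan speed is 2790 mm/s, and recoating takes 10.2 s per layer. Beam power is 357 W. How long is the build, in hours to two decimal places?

Number of layers: 192 / 0.03 → 6400 (rounded up).
Hatch length per layer: 9320 / 0.24 → 38833.3 mm.
Scan time per layer: 38833.3 / 2790 → 13.9187 s.
Per-layer time = 13.9187 + 10.2 = 24.1187 s.
Build time = 6400 × 24.1187 = 154359.68 s = 42.88 hours.

42.88 hours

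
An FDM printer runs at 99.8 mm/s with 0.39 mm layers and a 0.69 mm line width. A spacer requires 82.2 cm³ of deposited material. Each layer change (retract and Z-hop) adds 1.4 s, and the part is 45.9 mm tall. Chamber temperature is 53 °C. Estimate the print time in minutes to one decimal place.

Bead cross-section: 0.39 × 0.69 → 0.2691 mm².
Toolpath length = 82.2 cm³ / 0.2691 mm² = 82200 / 0.2691 = 305462.7 mm.
Time extruding: 305462.7 / 99.8 → 3060.7 s.
Layers = ⌈45.9/0.39⌉ = 118.
Non-print overhead = 118 × 1.4, so 165.2 s.
Total = 3060.7 + 165.2 = 3225.9 s = 53.8 minutes.

53.8 minutes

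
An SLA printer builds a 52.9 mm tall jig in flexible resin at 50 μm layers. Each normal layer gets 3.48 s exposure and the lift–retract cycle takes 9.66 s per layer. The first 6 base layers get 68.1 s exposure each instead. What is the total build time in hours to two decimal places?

3.97 hours

Number of layers: 52.9 / 0.05 → 1058 (rounded up).
Burn-in layers = 6 × (68.1 + 9.66) = 466.56 s.
Remaining layers = 1052 × (3.48 + 9.66), so 13823.28 s.
Sum: 466.56 + 13823.28 = 14289.84 s → 3.97 hours.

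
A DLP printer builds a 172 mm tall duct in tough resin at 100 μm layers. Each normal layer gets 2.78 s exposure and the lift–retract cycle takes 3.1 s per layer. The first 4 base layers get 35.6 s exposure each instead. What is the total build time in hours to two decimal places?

2.85 hours

Number of layers: 172 / 0.1 → 1720 (rounded up).
Bottom layers = 4 × (35.6 + 3.1), so 154.8 s.
Normal layers = 1716 × (2.78 + 3.1), so 10090.08 s.
Total = 154.8 + 10090.08 = 10244.88 s = 2.85 hours.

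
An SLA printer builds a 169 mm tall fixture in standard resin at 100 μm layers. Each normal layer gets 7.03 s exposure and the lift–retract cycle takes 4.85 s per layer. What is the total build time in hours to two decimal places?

Number of layers: 169 / 0.1 → 1690 (rounded up).
Cycle time: 7.03 + 4.85 → 11.88 s.
Total = 1690 × 11.88 = 20077.2 s = 5.58 hours.

5.58 hours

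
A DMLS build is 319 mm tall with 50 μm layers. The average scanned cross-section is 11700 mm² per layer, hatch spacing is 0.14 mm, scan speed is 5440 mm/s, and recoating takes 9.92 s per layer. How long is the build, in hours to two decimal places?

Layer count = ceil(319 / 0.05) = 6380.
Per-layer scan distance = 11700 / 0.14, so 83571.4 mm.
Per-layer scan time: 83571.4 / 5440 → 15.3624 s.
Per-layer time: 15.3624 + 9.92 → 25.2824 s.
Build time = 6380 × 25.2824 = 161301.712 s = 44.81 hours.

44.81 hours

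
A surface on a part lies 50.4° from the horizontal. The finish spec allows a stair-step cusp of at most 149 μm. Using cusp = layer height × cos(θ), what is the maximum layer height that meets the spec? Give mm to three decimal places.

Layer height = cusp / cos(50.4°) = 0.149 / 0.6374 = 0.234 mm.

0.234 mm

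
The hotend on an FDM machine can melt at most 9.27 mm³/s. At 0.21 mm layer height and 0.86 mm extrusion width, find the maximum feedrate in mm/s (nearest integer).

51 mm/s

Extrusion cross-section = 0.21 × 0.86 = 0.1806 mm².
v_max = Q/A = 9.27/0.1806 = 51.33 mm/s → 51 mm/s.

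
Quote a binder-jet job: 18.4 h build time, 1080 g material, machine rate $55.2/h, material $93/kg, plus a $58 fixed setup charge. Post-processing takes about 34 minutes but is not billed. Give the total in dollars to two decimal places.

Machine-time cost: 55.2 × 18.4 → $1015.68.
Material cost = 93 × 1080/1000, so $100.44.
Adding setup: 1015.68 + 100.44 + 58 → $1174.12.

$1174.12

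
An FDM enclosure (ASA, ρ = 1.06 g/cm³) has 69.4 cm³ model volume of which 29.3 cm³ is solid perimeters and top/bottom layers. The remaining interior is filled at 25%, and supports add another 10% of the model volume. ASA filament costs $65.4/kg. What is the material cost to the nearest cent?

$3.21

Infill region = 69.4 − 29.3, so 40.1 cm³.
Infill volume = 0.25 × 40.1 = 10.025 cm³.
Support = 0.10 × 69.4 = 6.94 cm³.
Deposited volume = 29.3 + 10.025 + 6.94 = 46.265 cm³.
Mass: 46.265 × 1.06 → 49.0409 g.
At $65.4/kg: 49.0409/1000 × 65.4 = $3.21.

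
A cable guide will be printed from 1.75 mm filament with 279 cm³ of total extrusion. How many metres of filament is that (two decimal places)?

115.99 m

Cross-section of 1.75 mm filament: π·(1.75/2)² = 2.4053 mm².
Length = 279 cm³ / 2.4053 mm² = 279000 / 2.4053 = 115993.85 mm = 115.99 m.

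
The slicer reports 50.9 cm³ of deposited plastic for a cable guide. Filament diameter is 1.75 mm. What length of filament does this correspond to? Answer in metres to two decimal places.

21.16 m

Cross-section of 1.75 mm filament: π·(1.75/2)² = 2.4053 mm².
Length = 50.9 cm³ / 2.4053 mm² = 50900 / 2.4053 = 21161.6 mm = 21.16 m.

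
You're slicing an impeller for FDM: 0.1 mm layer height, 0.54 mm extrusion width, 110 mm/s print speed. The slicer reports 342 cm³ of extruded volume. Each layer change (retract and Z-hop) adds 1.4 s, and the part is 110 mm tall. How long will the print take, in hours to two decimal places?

16.42 hours

Bead cross-section = 0.1 × 0.54 = 0.054 mm².
Total extruded path = 342000/0.054 = 6333333.3 mm.
Extrusion time: 6333333.3 / 110 → 57575.8 s.
Layers = ⌈110/0.1⌉ = 1100.
Non-print overhead = 1100 × 1.4 = 1540 s.
Altogether 57575.8 + 1540 = 59115.8 s, i.e. 16.42 hours.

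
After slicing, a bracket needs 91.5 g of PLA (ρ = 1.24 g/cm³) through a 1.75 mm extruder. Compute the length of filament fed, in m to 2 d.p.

Volume = 91.5 g / 1.24 g·cm⁻³ = 73.7903 cm³ = 73790.3 mm³.
Cross-section of 1.75 mm filament: π·(1.75/2)² = 2.4053 mm².
L = V/A = 73790.3/2.4053 = 30678.21 mm → 30.68 m.

30.68 m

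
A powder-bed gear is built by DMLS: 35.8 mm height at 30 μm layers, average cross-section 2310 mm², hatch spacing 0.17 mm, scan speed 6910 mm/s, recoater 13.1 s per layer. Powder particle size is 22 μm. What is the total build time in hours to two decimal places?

5.00 hours

Layers = ⌈35.8/0.03⌉ = 1194.
Per-layer scan distance = 2310 / 0.17 = 13588.2 mm.
Per-layer scan time = 13588.2 / 6910 = 1.9665 s.
Per-layer time = 1.9665 + 13.1, so 15.0665 s.
Total: 1194 × 15.0665 s = 17989.401 s → 5.00 hours.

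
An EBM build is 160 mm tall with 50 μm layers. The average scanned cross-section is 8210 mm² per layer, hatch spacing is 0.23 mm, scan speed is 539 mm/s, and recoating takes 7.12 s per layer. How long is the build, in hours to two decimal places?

65.20 hours

Number of layers: 160 / 0.05 → 3200 (rounded up).
Scan path per layer = 8210 / 0.23, so 35695.7 mm.
Beam time per layer = 35695.7 / 539 = 66.2258 s.
Layer cycle = 66.2258 + 7.12 = 73.3458 s.
3200 layers × 73.3458 s/layer = 234706.56 s, i.e. 65.20 hours.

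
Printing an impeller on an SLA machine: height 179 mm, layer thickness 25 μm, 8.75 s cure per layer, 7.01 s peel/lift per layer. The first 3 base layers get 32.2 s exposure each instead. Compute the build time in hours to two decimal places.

Layer count = ceil(179 / 0.025) = 7160.
Burn-in layers = 3 × (32.2 + 7.01) = 117.63 s.
Regular layers = 7157 × (8.75 + 7.01), so 112794.32 s.
Total = 117.63 + 112794.32 = 112911.95 s = 31.36 hours.

31.36 hours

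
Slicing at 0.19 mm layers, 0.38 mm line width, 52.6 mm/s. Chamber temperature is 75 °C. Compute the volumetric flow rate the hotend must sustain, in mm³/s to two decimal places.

3.80

A = 0.19 × 0.38, so 0.0722 mm².
Volumetric flow = 52.6 × 0.0722 = 3.80 mm³/s.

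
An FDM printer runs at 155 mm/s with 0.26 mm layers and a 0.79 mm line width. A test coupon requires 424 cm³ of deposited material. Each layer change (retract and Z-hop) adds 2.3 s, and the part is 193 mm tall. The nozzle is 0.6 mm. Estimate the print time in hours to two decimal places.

4.17 hours

Line area = 0.26 × 0.79 = 0.2054 mm².
Toolpath length = 424 cm³ / 0.2054 mm² = 424000 / 0.2054 = 2064264.8 mm.
Extrusion time = 2064264.8 / 155, so 13317.8 s.
Layer count = ceil(193 / 0.26) = 743.
Layer-change overhead = 743 × 2.3 = 1708.9 s.
Altogether 13317.8 + 1708.9 = 15026.7 s, i.e. 4.17 hours.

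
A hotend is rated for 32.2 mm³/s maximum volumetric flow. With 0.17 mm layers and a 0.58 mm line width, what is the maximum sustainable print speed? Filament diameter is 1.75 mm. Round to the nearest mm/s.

A = 0.17 × 0.58, so 0.0986 mm².
Max speed = 32.2 / 0.0986 = 326.57 ≈ 327 mm/s.

327 mm/s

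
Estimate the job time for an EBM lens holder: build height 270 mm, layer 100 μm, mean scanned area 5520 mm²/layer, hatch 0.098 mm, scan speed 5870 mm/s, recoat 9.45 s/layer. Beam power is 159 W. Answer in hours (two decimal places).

14.28 hours

Layers = ⌈270/0.1⌉ = 2700.
Scan path per layer: 5520 / 0.098 → 56326.5 mm.
Beam time per layer = 56326.5 / 5870, so 9.5957 s.
Time per layer: 9.5957 + 9.45 → 19.0457 s.
2700 layers × 19.0457 s/layer = 51423.39 s, i.e. 14.28 hours.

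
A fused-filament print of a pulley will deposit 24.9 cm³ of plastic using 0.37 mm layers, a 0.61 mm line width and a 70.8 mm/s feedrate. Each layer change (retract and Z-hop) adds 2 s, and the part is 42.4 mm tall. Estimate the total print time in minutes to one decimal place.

29.8 minutes

Line area = 0.37 × 0.61, so 0.2257 mm².
Total extruded path = 24900/0.2257 = 110323.4 mm.
Print-move time = 110323.4 / 70.8 = 1558.2 s.
Layers = ⌈42.4/0.37⌉ = 115.
Layer-change overhead = 115 × 2, so 230 s.
Total = 1558.2 + 230 = 1788.2 s = 29.8 minutes.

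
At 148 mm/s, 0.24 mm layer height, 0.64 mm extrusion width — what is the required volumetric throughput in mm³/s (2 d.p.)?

22.73

A = 0.24 × 0.64, so 0.1536 mm².
Volumetric flow = 148 × 0.1536 = 22.73 mm³/s.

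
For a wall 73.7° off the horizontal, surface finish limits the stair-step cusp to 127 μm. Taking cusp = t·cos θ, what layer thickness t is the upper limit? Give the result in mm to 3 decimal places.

t = h_c / cos θ = 0.127 / 0.2807 = 0.452 mm.

0.452 mm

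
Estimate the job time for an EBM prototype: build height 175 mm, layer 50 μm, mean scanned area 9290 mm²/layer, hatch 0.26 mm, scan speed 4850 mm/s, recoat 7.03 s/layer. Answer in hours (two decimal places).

14.00 hours

Layer count = ceil(175 / 0.05) = 3500.
Per-layer scan distance = 9290 / 0.26 = 35730.8 mm.
Beam time per layer = 35730.8 / 4850, so 7.3672 s.
Per-layer time = 7.3672 + 7.03 = 14.3972 s.
3500 layers × 14.3972 s/layer = 50390.2 s, i.e. 14.00 hours.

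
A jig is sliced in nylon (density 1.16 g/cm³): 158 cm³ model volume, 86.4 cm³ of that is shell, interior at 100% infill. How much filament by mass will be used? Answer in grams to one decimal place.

Infill region = 158 − 86.4, so 71.6 cm³.
Infill deposited: 1.00 × 71.6 → 71.6 cm³.
Total extruded = 86.4 + 71.6 = 158 cm³.
Mass: 158 × 1.16 → 183.28 g.

183.3 g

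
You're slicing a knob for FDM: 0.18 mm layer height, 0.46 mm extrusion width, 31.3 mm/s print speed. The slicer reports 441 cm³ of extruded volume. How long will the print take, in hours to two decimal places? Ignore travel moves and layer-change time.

Line area: 0.18 × 0.46 → 0.0828 mm².
Toolpath length = 441 cm³ / 0.0828 mm² = 441000 / 0.0828 = 5326087 mm.
Print-move time = 5326087 / 31.3 = 170162.5 s.
In the requested units: 170162.5 s = 47.27 hours.

47.27 hours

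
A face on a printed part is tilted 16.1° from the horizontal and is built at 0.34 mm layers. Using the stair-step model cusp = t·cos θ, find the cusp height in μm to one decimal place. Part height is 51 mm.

326.7 μm

h_c = t·cos θ = 0.34 × 0.9608 = 0.326672 mm (326.7 μm).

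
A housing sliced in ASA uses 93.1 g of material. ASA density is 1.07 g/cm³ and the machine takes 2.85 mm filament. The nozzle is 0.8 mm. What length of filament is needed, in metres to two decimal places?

Extruded volume: 93.1/1.07 = 87.0093 cm³ (87009.3 mm³).
Filament cross-section = π × (2.85/2)² = 6.3794 mm².
Length = 87009.3 / 6.3794 = 13639.1 mm = 13.64 m.

13.64 m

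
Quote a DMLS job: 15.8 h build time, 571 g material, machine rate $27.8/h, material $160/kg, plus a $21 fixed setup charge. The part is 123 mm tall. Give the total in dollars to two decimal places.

$551.60

Time charge: 27.8 × 15.8 → $439.24.
Material charge = 160 × 571/1000, so $91.36.
Adding setup: 439.24 + 91.36 + 21 → $551.60.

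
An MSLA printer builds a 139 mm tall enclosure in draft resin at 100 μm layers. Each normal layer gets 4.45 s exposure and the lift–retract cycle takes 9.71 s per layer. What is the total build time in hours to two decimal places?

5.47 hours

Layer count = ceil(139 / 0.1) = 1390.
Each layer takes: 4.45 + 9.71 → 14.16 s.
Total = 1390 × 14.16 = 19682.4 s = 5.47 hours.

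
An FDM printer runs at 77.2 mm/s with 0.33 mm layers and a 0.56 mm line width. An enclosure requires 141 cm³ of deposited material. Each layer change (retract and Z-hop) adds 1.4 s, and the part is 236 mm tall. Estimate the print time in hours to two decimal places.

3.02 hours

Line area = 0.33 × 0.56, so 0.1848 mm².
Toolpath length = 141 cm³ / 0.1848 mm² = 141000 / 0.1848 = 762987 mm.
Time extruding: 762987 / 77.2 → 9883.3 s.
Layers = ⌈236/0.33⌉ = 716.
Z-hop total: 716 × 1.4 → 1002.4 s.
Total = 9883.3 + 1002.4 = 10885.7 s = 3.02 hours.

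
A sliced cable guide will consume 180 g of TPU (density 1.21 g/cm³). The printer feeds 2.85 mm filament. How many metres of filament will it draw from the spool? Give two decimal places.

23.32 m

Volume = 180 g / 1.21 g·cm⁻³ = 148.7603 cm³ = 148760.3 mm³.
Filament cross-section = π × (2.85/2)² = 6.3794 mm².
Length = 148760.3 / 6.3794 = 23318.85 mm = 23.32 m.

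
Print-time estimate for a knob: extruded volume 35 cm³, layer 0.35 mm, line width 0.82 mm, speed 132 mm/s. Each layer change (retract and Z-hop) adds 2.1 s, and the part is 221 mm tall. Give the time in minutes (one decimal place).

37.5 minutes

Extrusion cross-section = 0.35 × 0.82, so 0.287 mm².
Toolpath length = 35 cm³ / 0.287 mm² = 35000 / 0.287 = 121951.2 mm.
Extrusion time: 121951.2 / 132 → 923.9 s.
Layers = ⌈221/0.35⌉ = 632.
Z-hop total = 632 × 2.1, so 1327.2 s.
Total = 923.9 + 1327.2 = 2251.1 s = 37.5 minutes.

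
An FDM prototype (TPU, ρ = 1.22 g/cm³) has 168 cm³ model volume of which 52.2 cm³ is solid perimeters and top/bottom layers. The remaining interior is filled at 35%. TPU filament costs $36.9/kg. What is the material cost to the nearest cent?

Interior volume = 168 − 52.2, so 115.8 cm³.
Infill volume: 0.35 × 115.8 → 40.53 cm³.
Total extruded = 52.2 + 40.53 = 92.73 cm³.
Mass = 92.73 × 1.22 = 113.1306 g.
Cost = 113.1306 g / 1000 × $36.9/kg = $4.17.

$4.17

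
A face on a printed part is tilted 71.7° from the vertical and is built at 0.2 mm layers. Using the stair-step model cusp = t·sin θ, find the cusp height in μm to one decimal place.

sin(71.7°) = 0.9494, so cusp = 0.2 × 0.9494 = 0.18988 mm → 189.9 μm.

189.9 μm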